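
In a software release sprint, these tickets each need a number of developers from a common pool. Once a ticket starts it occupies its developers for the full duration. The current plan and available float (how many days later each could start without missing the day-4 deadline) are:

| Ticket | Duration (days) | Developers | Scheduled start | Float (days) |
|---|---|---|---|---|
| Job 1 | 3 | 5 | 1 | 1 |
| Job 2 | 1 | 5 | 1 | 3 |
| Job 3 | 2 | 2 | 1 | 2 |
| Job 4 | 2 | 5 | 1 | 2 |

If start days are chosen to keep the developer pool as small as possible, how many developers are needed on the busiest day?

10

Early-start (Job 1@1, Job 2@1, Job 3@1, Job 4@1) gives peak 17: d1:17  d2:12  d3:5  d4:0.
Shift Job 2→4, Job 4→3.
Schedule Job 1@1, Job 2@4, Job 3@1, Job 4@3: d1:7  d2:7  d3:10  d4:10 — peak 10.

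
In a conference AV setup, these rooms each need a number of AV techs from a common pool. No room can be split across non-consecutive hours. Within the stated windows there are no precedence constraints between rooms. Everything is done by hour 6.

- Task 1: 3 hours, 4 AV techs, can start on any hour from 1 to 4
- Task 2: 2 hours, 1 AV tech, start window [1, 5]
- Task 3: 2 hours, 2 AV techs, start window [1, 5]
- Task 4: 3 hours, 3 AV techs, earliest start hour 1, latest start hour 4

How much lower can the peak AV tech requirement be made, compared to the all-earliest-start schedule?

Early-start peak: h1:10  h2:10  h3:7  h4:0  h5:0  h6:0 ⇒ 10.
Leveled (Task 1@1, Task 2@1, Task 3@4, Task 4@4): h1:5  h2:5  h3:4  h4:5  h5:5  h6:3 ⇒ 5.
Reduction 10 − 5 = 5.

5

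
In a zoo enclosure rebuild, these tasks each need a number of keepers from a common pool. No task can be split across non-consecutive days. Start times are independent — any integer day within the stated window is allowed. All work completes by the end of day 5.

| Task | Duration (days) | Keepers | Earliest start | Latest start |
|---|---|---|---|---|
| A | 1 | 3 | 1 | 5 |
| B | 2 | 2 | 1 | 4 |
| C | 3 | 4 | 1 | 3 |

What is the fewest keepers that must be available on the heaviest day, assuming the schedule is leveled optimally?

Early-start (A@1, B@1, C@1) gives peak 9: d1:9  d2:6  d3:4  d4:0  d5:0.
Shift C→3.
Schedule A@1, B@1, C@3: d1:5  d2:2  d3:4  d4:4  d5:4 — peak 5.

5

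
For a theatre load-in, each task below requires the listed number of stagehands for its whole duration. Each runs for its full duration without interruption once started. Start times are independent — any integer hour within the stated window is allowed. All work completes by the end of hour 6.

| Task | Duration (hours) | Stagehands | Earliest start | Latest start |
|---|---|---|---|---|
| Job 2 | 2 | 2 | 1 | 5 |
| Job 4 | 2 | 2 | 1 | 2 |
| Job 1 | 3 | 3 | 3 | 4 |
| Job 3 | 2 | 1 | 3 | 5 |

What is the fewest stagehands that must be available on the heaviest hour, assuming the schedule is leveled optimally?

4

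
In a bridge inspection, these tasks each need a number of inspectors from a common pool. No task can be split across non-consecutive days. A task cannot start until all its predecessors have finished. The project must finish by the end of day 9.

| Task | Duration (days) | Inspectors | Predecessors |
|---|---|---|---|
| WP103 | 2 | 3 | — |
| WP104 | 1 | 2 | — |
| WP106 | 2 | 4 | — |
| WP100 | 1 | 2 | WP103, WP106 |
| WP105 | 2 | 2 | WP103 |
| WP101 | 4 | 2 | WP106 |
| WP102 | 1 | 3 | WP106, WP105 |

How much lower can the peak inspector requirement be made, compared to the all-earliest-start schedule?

5

Early-start peak: d1:9  d2:7  d3:6  d4:4  d5:5  d6:2  d7:0  d8:0  d9:0 ⇒ 9.
Leveled (WP103@1, WP104@5, WP106@3, WP100@6, WP105@7, WP101@5, WP102@9): d1:3  d2:3  d3:4  d4:4  d5:4  d6:4  d7:4  d8:4  d9:3 ⇒ 4.
Reduction 9 − 4 = 5.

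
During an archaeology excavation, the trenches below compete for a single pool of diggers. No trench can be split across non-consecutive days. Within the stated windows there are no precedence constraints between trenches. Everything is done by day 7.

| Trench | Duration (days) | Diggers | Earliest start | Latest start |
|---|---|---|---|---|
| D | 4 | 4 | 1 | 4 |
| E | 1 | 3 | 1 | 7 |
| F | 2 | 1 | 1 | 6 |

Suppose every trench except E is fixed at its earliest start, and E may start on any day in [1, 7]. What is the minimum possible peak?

E@1: d1:8  d2:5  d3:4  d4:4  d5:0  d6:0  d7:0 → peak 8
E@2: d1:5  d2:8  d3:4  d4:4  d5:0  d6:0  d7:0 → peak 8
E@3: d1:5  d2:5  d3:7  d4:4  d5:0  d6:0  d7:0 → peak 7
E@4: d1:5  d2:5  d3:4  d4:7  d5:0  d6:0  d7:0 → peak 7
E@5: d1:5  d2:5  d3:4  d4:4  d5:3  d6:0  d7:0 → peak 5
E@6: d1:5  d2:5  d3:4  d4:4  d5:0  d6:3  d7:0 → peak 5
E@7: d1:5  d2:5  d3:4  d4:4  d5:0  d6:0  d7:3 → peak 5
Best is E@5, peak 5.

5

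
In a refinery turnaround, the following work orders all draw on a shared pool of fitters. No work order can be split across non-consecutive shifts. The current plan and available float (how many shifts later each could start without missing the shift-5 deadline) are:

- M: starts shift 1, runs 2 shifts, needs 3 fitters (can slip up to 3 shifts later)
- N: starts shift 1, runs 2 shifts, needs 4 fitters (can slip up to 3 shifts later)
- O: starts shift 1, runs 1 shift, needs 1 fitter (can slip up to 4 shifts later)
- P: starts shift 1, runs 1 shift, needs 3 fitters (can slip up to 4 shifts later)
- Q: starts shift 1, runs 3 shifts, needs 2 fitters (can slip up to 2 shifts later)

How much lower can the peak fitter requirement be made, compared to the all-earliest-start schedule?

8

Early-start peak: s1:13  s2:9  s3:2  s4:0  s5:0 ⇒ 13.
Leveled (M@1, N@4, O@4, P@3, Q@1): s1:5  s2:5  s3:5  s4:5  s5:4 ⇒ 5.
Reduction 13 − 5 = 8.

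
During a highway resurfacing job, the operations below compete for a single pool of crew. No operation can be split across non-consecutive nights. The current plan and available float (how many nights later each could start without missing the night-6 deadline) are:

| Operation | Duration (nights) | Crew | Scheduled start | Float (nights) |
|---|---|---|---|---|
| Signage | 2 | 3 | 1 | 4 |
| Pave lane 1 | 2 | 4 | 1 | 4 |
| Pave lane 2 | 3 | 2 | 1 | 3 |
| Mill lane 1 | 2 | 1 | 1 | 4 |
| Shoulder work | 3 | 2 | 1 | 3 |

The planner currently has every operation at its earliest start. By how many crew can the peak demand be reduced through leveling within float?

6

Early-start peak: n1:12  n2:12  n3:4  n4:0  n5:0  n6:0 ⇒ 12.
Leveled (Signage@1, Pave lane 1@3, Pave lane 2@1, Mill lane 1@1, Shoulder work@4): n1:6  n2:6  n3:6  n4:6  n5:2  n6:2 ⇒ 6.
Reduction 12 − 6 = 6.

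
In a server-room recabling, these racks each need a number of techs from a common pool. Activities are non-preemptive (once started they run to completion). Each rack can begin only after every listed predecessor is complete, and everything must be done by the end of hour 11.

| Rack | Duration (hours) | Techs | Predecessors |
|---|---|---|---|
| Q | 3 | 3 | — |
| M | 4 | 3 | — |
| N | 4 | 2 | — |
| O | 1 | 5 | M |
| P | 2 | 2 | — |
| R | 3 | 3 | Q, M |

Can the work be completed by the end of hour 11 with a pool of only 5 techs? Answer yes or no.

Schedule Q@1, M@4, N@1, O@8, P@5, R@9: h1:5  h2:5  h3:5  h4:5  h5:5  h6:5  h7:3  h8:5  h9:3  h10:3  h11:3 — peak 5 ≤ 5.

yes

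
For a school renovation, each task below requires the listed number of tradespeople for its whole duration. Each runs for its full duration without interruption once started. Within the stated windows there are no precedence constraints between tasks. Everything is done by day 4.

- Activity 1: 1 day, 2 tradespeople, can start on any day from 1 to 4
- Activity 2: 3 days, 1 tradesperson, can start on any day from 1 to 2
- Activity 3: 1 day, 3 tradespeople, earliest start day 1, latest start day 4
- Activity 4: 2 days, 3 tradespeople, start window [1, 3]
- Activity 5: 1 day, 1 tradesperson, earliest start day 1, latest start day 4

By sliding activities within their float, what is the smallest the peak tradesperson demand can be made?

4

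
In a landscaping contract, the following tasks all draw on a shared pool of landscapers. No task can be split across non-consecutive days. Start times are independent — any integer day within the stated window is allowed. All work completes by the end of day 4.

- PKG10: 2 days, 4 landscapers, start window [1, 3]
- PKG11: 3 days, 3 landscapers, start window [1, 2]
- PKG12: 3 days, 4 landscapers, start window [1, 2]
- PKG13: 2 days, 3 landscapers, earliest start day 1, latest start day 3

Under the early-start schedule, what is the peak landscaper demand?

14

Early-start schedule: PKG10@1, PKG11@1, PKG12@1, PKG13@1.
Load per day: day 1: 14, day 2: 14, day 3: 7, day 4: 0.
Peak is 14.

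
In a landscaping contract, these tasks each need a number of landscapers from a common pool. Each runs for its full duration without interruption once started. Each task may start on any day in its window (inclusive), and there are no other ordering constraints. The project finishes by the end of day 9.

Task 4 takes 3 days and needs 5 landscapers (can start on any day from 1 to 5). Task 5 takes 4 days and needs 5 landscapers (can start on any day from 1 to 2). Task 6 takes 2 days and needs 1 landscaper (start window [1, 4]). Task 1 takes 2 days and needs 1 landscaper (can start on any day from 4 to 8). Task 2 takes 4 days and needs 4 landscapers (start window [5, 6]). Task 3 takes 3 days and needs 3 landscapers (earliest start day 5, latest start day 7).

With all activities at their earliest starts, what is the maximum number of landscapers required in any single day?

Early-start schedule: Task 4@1, Task 5@1, Task 6@1, Task 1@4, Task 2@5, Task 3@5.
Load per day: day 1: 11, day 2: 11, day 3: 10, day 4: 6, day 5: 8, day 6: 7, day 7: 7, day 8: 4, day 9: 0.
Peak is 11.

11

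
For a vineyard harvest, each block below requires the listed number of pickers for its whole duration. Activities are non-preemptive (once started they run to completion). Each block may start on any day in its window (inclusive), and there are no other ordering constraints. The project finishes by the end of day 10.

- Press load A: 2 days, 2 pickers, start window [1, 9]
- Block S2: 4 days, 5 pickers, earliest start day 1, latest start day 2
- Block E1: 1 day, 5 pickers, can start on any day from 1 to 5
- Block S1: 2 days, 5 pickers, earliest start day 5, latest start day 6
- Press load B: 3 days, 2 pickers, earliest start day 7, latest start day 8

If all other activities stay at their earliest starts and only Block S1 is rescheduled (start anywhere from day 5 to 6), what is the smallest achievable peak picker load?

12

Block S1@5: d1:12  d2:7  d3:5  d4:5  d5:5  d6:5  d7:2  d8:2  d9:2  d10:0 → peak 12
Block S1@6: d1:12  d2:7  d3:5  d4:5  d5:0  d6:5  d7:7  d8:2  d9:2  d10:0 → peak 12
Best is Block S1@5, peak 12.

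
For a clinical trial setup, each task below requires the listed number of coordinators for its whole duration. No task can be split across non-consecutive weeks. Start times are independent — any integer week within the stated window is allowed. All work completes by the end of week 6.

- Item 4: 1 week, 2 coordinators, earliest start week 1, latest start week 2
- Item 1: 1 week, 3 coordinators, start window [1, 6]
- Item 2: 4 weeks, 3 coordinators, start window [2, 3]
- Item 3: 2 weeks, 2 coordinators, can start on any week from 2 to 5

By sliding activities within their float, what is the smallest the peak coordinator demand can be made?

5

Schedule Item 4@1, Item 1@1, Item 2@2, Item 3@2: w1:5  w2:5  w3:5  w4:3  w5:3  w6:0 — peak 5.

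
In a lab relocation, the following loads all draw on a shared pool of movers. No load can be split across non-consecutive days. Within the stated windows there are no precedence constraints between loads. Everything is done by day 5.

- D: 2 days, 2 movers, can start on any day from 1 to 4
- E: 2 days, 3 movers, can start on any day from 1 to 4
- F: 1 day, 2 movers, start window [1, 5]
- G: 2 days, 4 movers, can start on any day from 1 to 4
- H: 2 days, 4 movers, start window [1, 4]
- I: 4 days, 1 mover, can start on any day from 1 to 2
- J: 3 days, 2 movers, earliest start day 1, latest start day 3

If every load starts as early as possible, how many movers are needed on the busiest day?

Early-start schedule: D@1, E@1, F@1, G@1, H@1, I@1, J@1.
Load per day: day 1: 18, day 2: 16, day 3: 3, day 4: 1, day 5: 0.
Peak is 18.

18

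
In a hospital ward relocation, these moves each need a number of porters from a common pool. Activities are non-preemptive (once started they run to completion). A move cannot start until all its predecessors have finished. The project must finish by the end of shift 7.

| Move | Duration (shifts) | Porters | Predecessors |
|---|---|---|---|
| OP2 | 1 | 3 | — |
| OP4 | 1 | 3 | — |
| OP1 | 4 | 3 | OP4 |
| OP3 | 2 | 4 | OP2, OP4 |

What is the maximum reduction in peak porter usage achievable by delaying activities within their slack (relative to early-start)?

Early-start peak: s1:6  s2:7  s3:7  s4:3  s5:3  s6:0  s7:0 ⇒ 7.
Leveled (OP2@1, OP4@1, OP1@2, OP3@6): s1:6  s2:3  s3:3  s4:3  s5:3  s6:4  s7:4 ⇒ 6.
Reduction 7 − 6 = 1.

1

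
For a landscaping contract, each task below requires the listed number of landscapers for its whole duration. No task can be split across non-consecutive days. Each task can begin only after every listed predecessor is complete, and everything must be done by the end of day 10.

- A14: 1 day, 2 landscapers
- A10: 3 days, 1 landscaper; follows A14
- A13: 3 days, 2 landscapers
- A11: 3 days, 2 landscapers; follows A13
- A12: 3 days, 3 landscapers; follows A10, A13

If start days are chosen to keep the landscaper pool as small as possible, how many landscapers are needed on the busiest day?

Early-start (A14@1, A10@2, A13@1, A11@4, A12@5) gives peak 5: d1:4  d2:3  d3:3  d4:3  d5:5  d6:5  d7:3  d8:0  d9:0  d10:0.
Shift A13→2, A11→5, A12→8.
Schedule A14@1, A10@2, A13@2, A11@5, A12@8: d1:2  d2:3  d3:3  d4:3  d5:2  d6:2  d7:2  d8:3  d9:3  d10:3 — peak 3.
Total landscaper-days = 26 over 10 days ⇒ peak ≥ ⌈26/10⌉ = 3, so 3 is optimal.

3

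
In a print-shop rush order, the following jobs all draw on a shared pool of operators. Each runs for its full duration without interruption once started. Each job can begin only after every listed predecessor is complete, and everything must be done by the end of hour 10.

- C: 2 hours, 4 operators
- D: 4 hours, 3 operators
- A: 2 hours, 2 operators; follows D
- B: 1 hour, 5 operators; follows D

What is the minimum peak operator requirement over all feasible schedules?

5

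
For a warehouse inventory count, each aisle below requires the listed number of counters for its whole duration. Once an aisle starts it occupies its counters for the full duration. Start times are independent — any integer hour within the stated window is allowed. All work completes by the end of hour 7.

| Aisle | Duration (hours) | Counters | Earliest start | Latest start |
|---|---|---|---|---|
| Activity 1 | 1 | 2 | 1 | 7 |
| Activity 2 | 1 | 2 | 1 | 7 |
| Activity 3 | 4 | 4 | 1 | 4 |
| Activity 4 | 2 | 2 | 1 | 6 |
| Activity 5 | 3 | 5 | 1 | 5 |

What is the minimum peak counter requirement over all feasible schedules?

6

Early-start (Activity 1@1, Activity 2@1, Activity 3@1, Activity 4@1, Activity 5@1) gives peak 15: h1:15  h2:11  h3:9  h4:4  h5:0  h6:0  h7:0.
Shift Activity 2→2, Activity 4→3, Activity 5→5.
Schedule Activity 1@1, Activity 2@2, Activity 3@1, Activity 4@3, Activity 5@5: h1:6  h2:6  h3:6  h4:6  h5:5  h6:5  h7:5 — peak 6.
Total counter-hours = 39 over 7 hours ⇒ peak ≥ ⌈39/7⌉ = 6, so 6 is optimal.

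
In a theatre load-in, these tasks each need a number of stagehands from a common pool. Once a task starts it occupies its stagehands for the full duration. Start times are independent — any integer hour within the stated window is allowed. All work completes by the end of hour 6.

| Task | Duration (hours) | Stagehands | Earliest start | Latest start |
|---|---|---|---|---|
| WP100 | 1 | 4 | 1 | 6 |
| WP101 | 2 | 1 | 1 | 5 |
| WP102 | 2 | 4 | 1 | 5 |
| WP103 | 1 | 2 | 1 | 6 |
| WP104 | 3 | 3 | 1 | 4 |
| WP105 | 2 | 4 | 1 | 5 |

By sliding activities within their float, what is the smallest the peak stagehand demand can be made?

Early-start (WP100@1, WP101@1, WP102@1, WP103@1, WP104@1, WP105@1) gives peak 18: h1:18  h2:12  h3:3  h4:0  h5:0  h6:0.
Shift WP102→2, WP104→3, WP105→4.
Schedule WP100@1, WP101@1, WP102@2, WP103@1, WP104@3, WP105@4: h1:7  h2:5  h3:7  h4:7  h5:7  h6:0 — peak 7.

7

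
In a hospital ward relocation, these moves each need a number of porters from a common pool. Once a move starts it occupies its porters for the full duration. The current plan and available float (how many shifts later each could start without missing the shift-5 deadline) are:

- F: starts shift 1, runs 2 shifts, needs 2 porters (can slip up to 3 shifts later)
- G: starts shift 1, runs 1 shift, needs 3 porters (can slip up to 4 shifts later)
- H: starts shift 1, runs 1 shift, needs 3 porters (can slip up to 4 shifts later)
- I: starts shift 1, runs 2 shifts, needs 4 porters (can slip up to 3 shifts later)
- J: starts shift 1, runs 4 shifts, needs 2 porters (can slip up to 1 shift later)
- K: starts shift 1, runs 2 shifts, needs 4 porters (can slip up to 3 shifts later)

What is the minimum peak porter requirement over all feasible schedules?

Early-start (F@1, G@1, H@1, I@1, J@1, K@1) gives peak 18: s1:18  s2:12  s3:2  s4:2  s5:0.
Shift I→2, J→2, K→4.
Schedule F@1, G@1, H@1, I@2, J@2, K@4: s1:8  s2:8  s3:6  s4:6  s5:6 — peak 8.

8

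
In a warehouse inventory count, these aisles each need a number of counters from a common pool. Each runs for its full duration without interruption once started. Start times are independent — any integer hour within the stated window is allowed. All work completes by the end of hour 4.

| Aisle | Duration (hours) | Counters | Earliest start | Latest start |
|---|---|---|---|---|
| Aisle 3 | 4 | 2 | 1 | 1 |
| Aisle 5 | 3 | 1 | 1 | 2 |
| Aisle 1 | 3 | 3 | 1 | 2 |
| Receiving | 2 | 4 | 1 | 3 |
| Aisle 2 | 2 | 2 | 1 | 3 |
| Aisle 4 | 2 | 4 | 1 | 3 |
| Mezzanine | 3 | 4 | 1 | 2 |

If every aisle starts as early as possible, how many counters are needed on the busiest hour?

20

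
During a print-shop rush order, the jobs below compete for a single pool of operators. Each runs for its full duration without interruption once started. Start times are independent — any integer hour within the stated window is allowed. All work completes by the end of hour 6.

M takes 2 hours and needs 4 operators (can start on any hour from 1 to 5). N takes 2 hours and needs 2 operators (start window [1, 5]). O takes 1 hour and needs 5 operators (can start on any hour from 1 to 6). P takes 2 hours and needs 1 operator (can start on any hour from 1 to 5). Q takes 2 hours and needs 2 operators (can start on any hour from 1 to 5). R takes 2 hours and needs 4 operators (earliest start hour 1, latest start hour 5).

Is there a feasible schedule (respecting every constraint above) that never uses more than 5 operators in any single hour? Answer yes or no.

no

Total operator-hours = 31; over 6 hours the average is 31/6 > 5, so some hour must exceed 5.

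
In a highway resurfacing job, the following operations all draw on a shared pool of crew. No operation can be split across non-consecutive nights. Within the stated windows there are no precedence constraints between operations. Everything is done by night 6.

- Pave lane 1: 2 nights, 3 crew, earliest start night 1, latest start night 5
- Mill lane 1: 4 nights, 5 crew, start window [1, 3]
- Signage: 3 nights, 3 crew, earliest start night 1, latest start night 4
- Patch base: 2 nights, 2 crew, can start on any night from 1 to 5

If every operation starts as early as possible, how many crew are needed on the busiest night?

13

Early-start schedule: Pave lane 1@1, Mill lane 1@1, Signage@1, Patch base@1.
Load per night: night 1: 13, night 2: 13, night 3: 8, night 4: 5, night 5: 0, night 6: 0.
Peak is 13.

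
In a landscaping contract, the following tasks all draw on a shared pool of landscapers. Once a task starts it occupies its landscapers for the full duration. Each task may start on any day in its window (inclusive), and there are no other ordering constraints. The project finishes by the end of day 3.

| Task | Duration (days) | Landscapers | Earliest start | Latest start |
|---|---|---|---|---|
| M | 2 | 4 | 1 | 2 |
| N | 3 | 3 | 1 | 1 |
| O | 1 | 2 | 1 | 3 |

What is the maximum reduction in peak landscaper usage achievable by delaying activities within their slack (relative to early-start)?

2

Early-start peak: d1:9  d2:7  d3:3 ⇒ 9.
Leveled (M@1, N@1, O@3): d1:7  d2:7  d3:5 ⇒ 7.
Reduction 9 − 7 = 2.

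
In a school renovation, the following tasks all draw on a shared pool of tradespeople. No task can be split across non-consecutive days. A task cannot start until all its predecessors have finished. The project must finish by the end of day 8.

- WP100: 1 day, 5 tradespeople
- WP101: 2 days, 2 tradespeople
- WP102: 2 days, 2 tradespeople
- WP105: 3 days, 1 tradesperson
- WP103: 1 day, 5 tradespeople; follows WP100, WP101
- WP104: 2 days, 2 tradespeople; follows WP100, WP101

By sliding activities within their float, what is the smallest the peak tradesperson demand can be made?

Early-start (WP100@1, WP101@1, WP102@1, WP105@1, WP103@3, WP104@3) gives peak 10: d1:10  d2:5  d3:8  d4:2  d5:0  d6:0  d7:0  d8:0.
Shift WP101→2, WP102→2, WP105→2, WP103→5, WP104→6.
Schedule WP100@1, WP101@2, WP102@2, WP105@2, WP103@5, WP104@6: d1:5  d2:5  d3:5  d4:1  d5:5  d6:2  d7:2  d8:0 — peak 5.

5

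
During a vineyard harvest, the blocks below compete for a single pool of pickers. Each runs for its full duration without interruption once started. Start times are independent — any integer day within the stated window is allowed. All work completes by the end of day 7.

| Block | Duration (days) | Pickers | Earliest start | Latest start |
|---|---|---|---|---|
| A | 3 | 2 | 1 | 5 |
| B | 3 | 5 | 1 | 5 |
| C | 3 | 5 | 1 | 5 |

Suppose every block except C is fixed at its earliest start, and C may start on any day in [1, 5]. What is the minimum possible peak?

C@1: d1:12  d2:12  d3:12  d4:0  d5:0  d6:0  d7:0 → peak 12
C@2: d1:7  d2:12  d3:12  d4:5  d5:0  d6:0  d7:0 → peak 12
C@3: d1:7  d2:7  d3:12  d4:5  d5:5  d6:0  d7:0 → peak 12
C@4: d1:7  d2:7  d3:7  d4:5  d5:5  d6:5  d7:0 → peak 7
C@5: d1:7  d2:7  d3:7  d4:0  d5:5  d6:5  d7:5 → peak 7
Best is C@4, peak 7.

7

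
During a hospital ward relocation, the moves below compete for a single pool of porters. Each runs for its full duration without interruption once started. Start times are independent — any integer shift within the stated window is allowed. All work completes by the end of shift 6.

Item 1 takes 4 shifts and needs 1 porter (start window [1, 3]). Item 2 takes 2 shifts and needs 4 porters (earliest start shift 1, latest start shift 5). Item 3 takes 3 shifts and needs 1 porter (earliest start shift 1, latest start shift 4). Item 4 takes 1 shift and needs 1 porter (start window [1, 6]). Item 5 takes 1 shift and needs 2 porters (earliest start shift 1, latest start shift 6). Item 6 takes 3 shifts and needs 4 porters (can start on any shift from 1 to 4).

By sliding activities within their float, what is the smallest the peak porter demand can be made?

5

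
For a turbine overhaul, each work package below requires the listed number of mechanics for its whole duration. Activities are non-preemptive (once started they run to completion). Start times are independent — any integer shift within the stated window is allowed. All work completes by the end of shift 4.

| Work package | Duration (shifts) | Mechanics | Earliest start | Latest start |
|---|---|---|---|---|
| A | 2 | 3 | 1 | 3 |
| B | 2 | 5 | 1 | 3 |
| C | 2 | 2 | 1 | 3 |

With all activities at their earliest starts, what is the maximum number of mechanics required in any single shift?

Early-start schedule: A@1, B@1, C@1.
Load per shift: shift 1: 10, shift 2: 10, shift 3: 0, shift 4: 0.
Peak is 10.

10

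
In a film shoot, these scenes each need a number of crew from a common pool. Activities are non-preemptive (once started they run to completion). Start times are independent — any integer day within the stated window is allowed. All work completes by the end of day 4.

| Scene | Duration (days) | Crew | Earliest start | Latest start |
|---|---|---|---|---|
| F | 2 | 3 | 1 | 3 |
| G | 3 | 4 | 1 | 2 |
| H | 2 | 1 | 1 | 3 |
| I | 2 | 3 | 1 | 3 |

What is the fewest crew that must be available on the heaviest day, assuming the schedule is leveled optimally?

8

Early-start (F@1, G@1, H@1, I@1) gives peak 11: d1:11  d2:11  d3:4  d4:0.
Shift I→3.
Schedule F@1, G@1, H@1, I@3: d1:8  d2:8  d3:7  d4:3 — peak 8.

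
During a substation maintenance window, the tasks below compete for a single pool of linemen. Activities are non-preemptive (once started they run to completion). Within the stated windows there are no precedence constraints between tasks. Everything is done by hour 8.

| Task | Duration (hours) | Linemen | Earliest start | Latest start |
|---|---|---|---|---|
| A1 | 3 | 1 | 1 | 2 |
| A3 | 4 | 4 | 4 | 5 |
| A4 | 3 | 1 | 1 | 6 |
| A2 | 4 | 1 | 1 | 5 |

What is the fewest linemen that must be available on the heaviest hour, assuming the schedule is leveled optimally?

4

Early-start (A1@1, A3@4, A4@1, A2@1) gives peak 5: h1:3  h2:3  h3:3  h4:5  h5:4  h6:4  h7:4  h8:0.
Shift A3→5.
Schedule A1@1, A3@5, A4@1, A2@1: h1:3  h2:3  h3:3  h4:1  h5:4  h6:4  h7:4  h8:4 — peak 4.
Total lineman-hours = 26 over 8 hours ⇒ peak ≥ ⌈26/8⌉ = 4, so 4 is optimal.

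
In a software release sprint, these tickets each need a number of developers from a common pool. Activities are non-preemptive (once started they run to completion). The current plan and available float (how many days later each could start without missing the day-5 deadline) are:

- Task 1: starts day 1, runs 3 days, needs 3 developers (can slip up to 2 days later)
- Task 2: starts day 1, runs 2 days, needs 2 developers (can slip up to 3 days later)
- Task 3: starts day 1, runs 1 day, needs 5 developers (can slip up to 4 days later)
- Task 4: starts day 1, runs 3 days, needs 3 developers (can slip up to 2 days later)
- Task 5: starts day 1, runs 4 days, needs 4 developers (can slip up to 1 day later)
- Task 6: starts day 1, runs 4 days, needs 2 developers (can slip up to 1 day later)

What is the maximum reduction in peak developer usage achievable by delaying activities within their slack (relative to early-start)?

7

Early-start peak: d1:19  d2:14  d3:12  d4:6  d5:0 ⇒ 19.
Leveled (Task 1@1, Task 2@1, Task 3@1, Task 4@3, Task 5@2, Task 6@1): d1:12  d2:11  d3:12  d4:9  d5:7 ⇒ 12.
Reduction 19 − 12 = 7.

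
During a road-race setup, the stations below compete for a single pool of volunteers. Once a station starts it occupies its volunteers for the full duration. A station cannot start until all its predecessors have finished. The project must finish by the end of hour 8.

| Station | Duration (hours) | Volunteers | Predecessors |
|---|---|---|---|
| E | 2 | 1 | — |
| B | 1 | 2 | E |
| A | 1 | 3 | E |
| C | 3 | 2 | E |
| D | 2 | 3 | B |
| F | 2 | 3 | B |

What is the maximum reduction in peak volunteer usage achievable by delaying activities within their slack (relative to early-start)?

Early-start peak: h1:1  h2:1  h3:7  h4:8  h5:8  h6:0  h7:0  h8:0 ⇒ 8.
Leveled (E@1, B@3, A@3, C@4, D@4, F@6): h1:1  h2:1  h3:5  h4:5  h5:5  h6:5  h7:3  h8:0 ⇒ 5.
Reduction 8 − 5 = 3.

3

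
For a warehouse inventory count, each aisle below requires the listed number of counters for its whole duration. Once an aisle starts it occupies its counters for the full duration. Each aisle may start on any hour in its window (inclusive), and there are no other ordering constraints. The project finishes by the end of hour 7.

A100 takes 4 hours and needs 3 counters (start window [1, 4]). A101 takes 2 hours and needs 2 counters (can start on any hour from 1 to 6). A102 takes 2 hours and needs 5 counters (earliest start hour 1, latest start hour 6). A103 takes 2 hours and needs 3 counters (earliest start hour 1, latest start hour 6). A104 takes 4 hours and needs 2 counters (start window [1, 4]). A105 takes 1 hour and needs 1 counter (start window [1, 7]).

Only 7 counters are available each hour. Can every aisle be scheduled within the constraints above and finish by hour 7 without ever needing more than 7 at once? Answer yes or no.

Schedule A100@1, A101@3, A102@5, A103@1, A104@3, A105@1: h1:7  h2:6  h3:7  h4:7  h5:7  h6:7  h7:0 — peak 7 ≤ 7.

yes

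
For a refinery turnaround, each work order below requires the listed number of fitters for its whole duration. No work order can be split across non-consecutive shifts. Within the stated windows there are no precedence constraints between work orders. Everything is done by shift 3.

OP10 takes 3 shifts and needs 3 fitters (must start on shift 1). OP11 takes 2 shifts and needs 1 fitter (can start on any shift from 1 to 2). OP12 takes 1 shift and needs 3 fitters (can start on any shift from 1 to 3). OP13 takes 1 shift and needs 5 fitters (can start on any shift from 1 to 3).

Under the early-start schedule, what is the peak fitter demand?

12

Early-start schedule: OP10@1, OP11@1, OP12@1, OP13@1.
Load per shift: shift 1: 12, shift 2: 4, shift 3: 3.
Peak is 12.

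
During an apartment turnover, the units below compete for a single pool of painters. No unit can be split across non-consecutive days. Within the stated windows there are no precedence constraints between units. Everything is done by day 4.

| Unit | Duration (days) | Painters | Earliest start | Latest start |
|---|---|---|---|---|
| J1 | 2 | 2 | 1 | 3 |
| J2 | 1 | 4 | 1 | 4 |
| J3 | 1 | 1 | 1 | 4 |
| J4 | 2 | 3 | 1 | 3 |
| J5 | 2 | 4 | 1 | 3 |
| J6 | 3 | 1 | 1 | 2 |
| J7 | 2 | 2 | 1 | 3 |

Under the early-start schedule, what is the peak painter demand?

17

Early-start schedule: J1@1, J2@1, J3@1, J4@1, J5@1, J6@1, J7@1.
Load per day: day 1: 17, day 2: 12, day 3: 1, day 4: 0.
Peak is 17.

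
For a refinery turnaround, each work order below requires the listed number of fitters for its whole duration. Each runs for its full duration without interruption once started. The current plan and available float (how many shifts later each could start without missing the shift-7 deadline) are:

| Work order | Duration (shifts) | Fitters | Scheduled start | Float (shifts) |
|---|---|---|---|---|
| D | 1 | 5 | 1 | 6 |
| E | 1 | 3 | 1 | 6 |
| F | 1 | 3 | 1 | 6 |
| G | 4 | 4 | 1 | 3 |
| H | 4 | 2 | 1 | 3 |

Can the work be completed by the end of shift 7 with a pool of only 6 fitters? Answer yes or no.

Schedule D@1, E@2, F@2, G@3, H@3: s1:5  s2:6  s3:6  s4:6  s5:6  s6:6  s7:0 — peak 6 ≤ 6.

yes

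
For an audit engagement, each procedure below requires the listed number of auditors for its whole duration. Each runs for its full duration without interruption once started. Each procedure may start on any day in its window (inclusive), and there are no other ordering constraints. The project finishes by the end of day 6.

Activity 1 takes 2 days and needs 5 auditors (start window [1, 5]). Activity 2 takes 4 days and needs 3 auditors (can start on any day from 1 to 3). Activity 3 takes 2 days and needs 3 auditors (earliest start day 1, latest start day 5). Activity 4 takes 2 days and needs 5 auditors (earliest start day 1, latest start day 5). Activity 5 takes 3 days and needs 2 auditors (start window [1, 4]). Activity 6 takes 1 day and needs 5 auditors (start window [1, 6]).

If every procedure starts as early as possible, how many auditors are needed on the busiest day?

Early-start schedule: Activity 1@1, Activity 2@1, Activity 3@1, Activity 4@1, Activity 5@1, Activity 6@1.
Load per day: day 1: 23, day 2: 18, day 3: 5, day 4: 3, day 5: 0, day 6: 0.
Peak is 23.

23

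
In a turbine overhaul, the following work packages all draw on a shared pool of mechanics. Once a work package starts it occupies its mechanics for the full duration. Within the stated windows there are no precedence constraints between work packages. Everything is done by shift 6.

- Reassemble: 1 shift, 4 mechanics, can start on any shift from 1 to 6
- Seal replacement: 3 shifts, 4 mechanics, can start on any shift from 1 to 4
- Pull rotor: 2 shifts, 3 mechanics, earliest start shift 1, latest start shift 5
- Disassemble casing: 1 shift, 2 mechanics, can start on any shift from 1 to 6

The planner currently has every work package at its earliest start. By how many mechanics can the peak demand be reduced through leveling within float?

Early-start peak: s1:13  s2:7  s3:4  s4:0  s5:0  s6:0 ⇒ 13.
Leveled (Reassemble@1, Seal replacement@2, Pull rotor@5, Disassemble casing@5): s1:4  s2:4  s3:4  s4:4  s5:5  s6:3 ⇒ 5.
Reduction 13 − 5 = 8.

8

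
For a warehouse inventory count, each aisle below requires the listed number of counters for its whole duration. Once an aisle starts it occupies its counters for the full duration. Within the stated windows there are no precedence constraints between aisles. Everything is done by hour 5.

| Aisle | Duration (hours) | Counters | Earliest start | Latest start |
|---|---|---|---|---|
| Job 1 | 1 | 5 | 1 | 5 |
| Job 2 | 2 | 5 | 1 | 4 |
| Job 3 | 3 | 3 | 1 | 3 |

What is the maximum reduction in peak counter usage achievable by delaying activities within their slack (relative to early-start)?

Early-start peak: h1:13  h2:8  h3:3  h4:0  h5:0 ⇒ 13.
Leveled (Job 1@1, Job 2@2, Job 3@1): h1:8  h2:8  h3:8  h4:0  h5:0 ⇒ 8.
Reduction 13 − 8 = 5.

5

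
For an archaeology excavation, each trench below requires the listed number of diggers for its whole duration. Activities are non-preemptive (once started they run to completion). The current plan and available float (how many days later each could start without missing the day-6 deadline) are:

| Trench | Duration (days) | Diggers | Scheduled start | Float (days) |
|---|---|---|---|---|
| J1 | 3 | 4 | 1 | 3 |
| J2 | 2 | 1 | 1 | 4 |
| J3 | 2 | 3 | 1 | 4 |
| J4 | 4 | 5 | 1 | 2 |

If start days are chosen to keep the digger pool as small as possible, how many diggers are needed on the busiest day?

Early-start (J1@1, J2@1, J3@1, J4@1) gives peak 13: d1:13  d2:13  d3:9  d4:5  d5:0  d6:0.
Shift J4→3.
Schedule J1@1, J2@1, J3@1, J4@3: d1:8  d2:8  d3:9  d4:5  d5:5  d6:5 — peak 9.

9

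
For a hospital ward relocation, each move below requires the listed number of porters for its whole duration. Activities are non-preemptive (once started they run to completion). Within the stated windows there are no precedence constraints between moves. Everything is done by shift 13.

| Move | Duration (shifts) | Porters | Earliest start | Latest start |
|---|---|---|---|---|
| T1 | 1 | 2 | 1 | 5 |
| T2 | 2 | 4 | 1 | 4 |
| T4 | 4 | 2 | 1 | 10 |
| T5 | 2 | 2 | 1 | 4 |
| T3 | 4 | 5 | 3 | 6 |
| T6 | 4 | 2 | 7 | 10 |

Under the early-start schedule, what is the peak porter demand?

Early-start schedule: T1@1, T2@1, T4@1, T5@1, T3@3, T6@7.
Load per shift: shift 1: 10, shift 2: 8, shift 3: 7, shift 4: 7, shift 5: 5, shift 6: 5, shift 7: 2, shift 8: 2, shift 9: 2, shift 10: 2, shift 11: 0, shift 12: 0, shift 13: 0.
Peak is 10.

10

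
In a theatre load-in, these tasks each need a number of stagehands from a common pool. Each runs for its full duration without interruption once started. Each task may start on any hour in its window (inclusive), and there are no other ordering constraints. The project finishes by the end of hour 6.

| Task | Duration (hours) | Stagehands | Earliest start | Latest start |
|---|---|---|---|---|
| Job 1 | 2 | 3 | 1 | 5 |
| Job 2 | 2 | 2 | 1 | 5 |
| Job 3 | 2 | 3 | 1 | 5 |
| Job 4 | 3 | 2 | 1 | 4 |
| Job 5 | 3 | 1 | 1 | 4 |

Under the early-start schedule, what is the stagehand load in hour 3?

3

At early start, hour 3 has: Job 4, Job 5.
Demand: 2 + 1 = 3.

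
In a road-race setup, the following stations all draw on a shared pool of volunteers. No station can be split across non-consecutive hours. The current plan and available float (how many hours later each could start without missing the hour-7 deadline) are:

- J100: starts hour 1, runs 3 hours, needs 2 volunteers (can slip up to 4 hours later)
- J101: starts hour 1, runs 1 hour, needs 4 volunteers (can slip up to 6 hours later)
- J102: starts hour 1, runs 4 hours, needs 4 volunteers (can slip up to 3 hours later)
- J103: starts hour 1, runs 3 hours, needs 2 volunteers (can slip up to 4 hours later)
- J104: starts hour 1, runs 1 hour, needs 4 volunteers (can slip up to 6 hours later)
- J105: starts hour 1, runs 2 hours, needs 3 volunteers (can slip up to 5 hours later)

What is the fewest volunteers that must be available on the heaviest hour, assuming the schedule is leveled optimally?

7

Early-start (J100@1, J101@1, J102@1, J103@1, J104@1, J105@1) gives peak 19: h1:19  h2:11  h3:8  h4:4  h5:0  h6:0  h7:0.
Shift J102→2, J103→4, J104→7, J105→6.
Schedule J100@1, J101@1, J102@2, J103@4, J104@7, J105@6: h1:6  h2:6  h3:6  h4:6  h5:6  h6:5  h7:7 — peak 7.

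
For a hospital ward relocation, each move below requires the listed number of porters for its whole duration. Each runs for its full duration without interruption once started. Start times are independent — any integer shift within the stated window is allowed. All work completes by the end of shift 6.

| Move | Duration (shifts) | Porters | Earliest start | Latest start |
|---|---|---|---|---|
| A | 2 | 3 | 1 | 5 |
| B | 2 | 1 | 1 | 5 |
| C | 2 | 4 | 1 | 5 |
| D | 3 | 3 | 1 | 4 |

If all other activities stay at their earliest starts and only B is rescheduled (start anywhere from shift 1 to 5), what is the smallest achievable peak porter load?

B@1: s1:11  s2:11  s3:3  s4:0  s5:0  s6:0 → peak 11
B@2: s1:10  s2:11  s3:4  s4:0  s5:0  s6:0 → peak 11
B@3: s1:10  s2:10  s3:4  s4:1  s5:0  s6:0 → peak 10
B@4: s1:10  s2:10  s3:3  s4:1  s5:1  s6:0 → peak 10
B@5: s1:10  s2:10  s3:3  s4:0  s5:1  s6:1 → peak 10
Best is B@3, peak 10.

10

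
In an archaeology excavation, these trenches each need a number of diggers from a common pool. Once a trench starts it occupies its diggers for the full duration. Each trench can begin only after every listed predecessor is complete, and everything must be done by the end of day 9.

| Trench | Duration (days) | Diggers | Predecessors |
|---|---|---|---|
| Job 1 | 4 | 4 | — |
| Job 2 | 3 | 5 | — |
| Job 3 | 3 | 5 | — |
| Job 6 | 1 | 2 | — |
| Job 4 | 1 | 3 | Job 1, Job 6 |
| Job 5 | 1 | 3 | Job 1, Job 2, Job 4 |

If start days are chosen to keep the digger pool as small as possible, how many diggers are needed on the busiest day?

Early-start (Job 1@1, Job 2@1, Job 3@1, Job 6@1, Job 4@5, Job 5@6) gives peak 16: d1:16  d2:14  d3:14  d4:4  d5:3  d6:3  d7:0  d8:0  d9:0.
Shift Job 3→4, Job 6→5, Job 4→6, Job 5→7.
Schedule Job 1@1, Job 2@1, Job 3@4, Job 6@5, Job 4@6, Job 5@7: d1:9  d2:9  d3:9  d4:9  d5:7  d6:8  d7:3  d8:0  d9:0 — peak 9.

9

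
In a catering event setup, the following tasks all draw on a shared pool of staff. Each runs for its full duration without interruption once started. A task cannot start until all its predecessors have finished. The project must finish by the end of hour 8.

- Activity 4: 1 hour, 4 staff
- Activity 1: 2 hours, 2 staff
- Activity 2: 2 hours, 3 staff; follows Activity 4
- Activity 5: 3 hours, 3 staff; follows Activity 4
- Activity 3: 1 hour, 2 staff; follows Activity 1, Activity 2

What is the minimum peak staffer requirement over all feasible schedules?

Early-start (Activity 4@1, Activity 1@1, Activity 2@2, Activity 5@2, Activity 3@4) gives peak 8: h1:6  h2:8  h3:6  h4:5  h5:0  h6:0  h7:0  h8:0.
Shift Activity 1→2, Activity 5→4.
Schedule Activity 4@1, Activity 1@2, Activity 2@2, Activity 5@4, Activity 3@4: h1:4  h2:5  h3:5  h4:5  h5:3  h6:3  h7:0  h8:0 — peak 5.

5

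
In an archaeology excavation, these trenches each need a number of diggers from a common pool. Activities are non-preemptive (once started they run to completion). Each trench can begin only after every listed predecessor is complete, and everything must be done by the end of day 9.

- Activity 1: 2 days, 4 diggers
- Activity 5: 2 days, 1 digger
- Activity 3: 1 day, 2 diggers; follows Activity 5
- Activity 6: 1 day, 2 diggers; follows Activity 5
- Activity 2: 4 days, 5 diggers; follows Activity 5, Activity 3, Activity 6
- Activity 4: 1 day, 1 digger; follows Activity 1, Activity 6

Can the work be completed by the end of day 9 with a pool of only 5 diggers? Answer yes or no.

yes

Schedule Activity 1@1, Activity 5@1, Activity 3@3, Activity 6@3, Activity 2@4, Activity 4@8: d1:5  d2:5  d3:4  d4:5  d5:5  d6:5  d7:5  d8:1  d9:0 — peak 5 ≤ 5.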